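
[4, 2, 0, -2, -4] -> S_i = 4 + -2*i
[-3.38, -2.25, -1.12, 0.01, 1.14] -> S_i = -3.38 + 1.13*i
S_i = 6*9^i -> [6, 54, 486, 4374, 39366]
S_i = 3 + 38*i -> [3, 41, 79, 117, 155]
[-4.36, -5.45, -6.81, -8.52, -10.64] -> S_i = -4.36*1.25^i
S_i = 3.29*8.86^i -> [3.29, 29.15, 258.26, 2288.22, 20273.6]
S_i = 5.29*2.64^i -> [5.29, 13.97, 36.87, 97.33, 256.96]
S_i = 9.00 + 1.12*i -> [9.0, 10.12, 11.24, 12.36, 13.48]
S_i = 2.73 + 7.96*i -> [2.73, 10.69, 18.65, 26.61, 34.57]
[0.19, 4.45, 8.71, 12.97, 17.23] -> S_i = 0.19 + 4.26*i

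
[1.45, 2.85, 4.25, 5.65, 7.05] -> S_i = 1.45 + 1.40*i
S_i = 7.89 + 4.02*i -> [7.89, 11.91, 15.93, 19.95, 23.97]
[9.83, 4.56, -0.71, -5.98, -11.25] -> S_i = 9.83 + -5.27*i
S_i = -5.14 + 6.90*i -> [-5.14, 1.76, 8.66, 15.56, 22.46]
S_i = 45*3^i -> [45, 135, 405, 1215, 3645]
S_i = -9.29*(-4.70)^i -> [-9.29, 43.66, -205.22, 964.52, -4533.22]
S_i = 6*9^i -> [6, 54, 486, 4374, 39366]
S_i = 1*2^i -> [1, 2, 4, 8, 16]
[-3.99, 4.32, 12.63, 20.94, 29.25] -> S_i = -3.99 + 8.31*i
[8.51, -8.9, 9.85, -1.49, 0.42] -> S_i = Random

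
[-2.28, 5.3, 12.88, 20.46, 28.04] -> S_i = -2.28 + 7.58*i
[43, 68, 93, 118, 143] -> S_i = 43 + 25*i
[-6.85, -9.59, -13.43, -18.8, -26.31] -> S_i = -6.85*1.40^i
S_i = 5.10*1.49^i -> [5.1, 7.6, 11.32, 16.87, 25.14]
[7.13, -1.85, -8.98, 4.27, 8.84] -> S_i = Random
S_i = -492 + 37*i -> [-492, -455, -418, -381, -344]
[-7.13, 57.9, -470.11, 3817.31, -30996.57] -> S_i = -7.13*(-8.12)^i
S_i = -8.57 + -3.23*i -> [-8.57, -11.8, -15.03, -18.26, -21.49]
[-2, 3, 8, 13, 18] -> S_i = -2 + 5*i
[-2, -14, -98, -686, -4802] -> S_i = -2*7^i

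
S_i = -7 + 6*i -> [-7, -1, 5, 11, 17]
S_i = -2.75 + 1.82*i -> [-2.75, -0.93, 0.89, 2.71, 4.53]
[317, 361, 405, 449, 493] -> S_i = 317 + 44*i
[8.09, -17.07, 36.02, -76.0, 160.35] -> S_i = 8.09*(-2.11)^i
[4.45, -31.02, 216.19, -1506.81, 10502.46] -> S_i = 4.45*(-6.97)^i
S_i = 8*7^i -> [8, 56, 392, 2744, 19208]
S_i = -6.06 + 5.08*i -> [-6.06, -0.98, 4.1, 9.18, 14.26]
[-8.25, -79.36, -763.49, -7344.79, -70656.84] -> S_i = -8.25*9.62^i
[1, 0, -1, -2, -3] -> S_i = 1 + -1*i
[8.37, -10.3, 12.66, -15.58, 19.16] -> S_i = 8.37*(-1.23)^i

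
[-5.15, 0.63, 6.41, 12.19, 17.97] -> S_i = -5.15 + 5.78*i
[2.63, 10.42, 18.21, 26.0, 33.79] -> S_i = 2.63 + 7.79*i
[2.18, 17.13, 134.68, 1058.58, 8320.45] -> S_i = 2.18*7.86^i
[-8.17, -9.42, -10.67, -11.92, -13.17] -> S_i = -8.17 + -1.25*i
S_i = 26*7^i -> [26, 182, 1274, 8918, 62426]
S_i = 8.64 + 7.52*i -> [8.64, 16.16, 23.68, 31.2, 38.72]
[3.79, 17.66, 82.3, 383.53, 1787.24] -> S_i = 3.79*4.66^i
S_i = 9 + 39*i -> [9, 48, 87, 126, 165]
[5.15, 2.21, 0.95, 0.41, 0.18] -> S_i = 5.15*0.43^i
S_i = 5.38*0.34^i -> [5.38, 1.83, 0.62, 0.21, 0.07]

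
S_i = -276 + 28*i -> [-276, -248, -220, -192, -164]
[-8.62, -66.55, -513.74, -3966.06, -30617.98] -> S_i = -8.62*7.72^i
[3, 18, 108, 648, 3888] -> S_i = 3*6^i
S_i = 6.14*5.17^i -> [6.14, 31.74, 164.12, 848.48, 4386.63]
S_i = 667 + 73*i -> [667, 740, 813, 886, 959]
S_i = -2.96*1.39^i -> [-2.96, -4.11, -5.72, -7.95, -11.05]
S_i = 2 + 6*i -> [2, 8, 14, 20, 26]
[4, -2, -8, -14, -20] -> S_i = 4 + -6*i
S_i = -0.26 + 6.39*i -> [-0.26, 6.13, 12.52, 18.91, 25.3]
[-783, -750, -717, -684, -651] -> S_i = -783 + 33*i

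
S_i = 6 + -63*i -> [6, -57, -120, -183, -246]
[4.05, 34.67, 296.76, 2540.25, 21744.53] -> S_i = 4.05*8.56^i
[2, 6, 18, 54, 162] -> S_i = 2*3^i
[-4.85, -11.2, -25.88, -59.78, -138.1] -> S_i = -4.85*2.31^i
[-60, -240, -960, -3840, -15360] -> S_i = -60*4^i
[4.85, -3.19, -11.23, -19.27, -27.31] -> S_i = 4.85 + -8.04*i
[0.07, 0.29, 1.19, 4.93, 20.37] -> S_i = 0.07*4.13^i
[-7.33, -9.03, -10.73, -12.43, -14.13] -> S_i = -7.33 + -1.70*i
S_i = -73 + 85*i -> [-73, 12, 97, 182, 267]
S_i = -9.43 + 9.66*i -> [-9.43, 0.23, 9.89, 19.55, 29.21]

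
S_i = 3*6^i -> [3, 18, 108, 648, 3888]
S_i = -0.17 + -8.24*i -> [-0.17, -8.41, -16.65, -24.89, -33.13]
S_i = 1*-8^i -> [1, -8, 64, -512, 4096]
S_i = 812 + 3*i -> [812, 815, 818, 821, 824]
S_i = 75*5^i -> [75, 375, 1875, 9375, 46875]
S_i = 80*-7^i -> [80, -560, 3920, -27440, 192080]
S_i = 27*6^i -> [27, 162, 972, 5832, 34992]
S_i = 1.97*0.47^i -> [1.97, 0.93, 0.44, 0.2, 0.1]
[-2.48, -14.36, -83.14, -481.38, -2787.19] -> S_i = -2.48*5.79^i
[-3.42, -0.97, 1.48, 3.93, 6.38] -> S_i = -3.42 + 2.45*i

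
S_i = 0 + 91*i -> [0, 91, 182, 273, 364]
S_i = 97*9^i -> [97, 873, 7857, 70713, 636417]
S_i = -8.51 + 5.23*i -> [-8.51, -3.28, 1.95, 7.18, 12.41]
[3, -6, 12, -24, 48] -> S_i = 3*-2^i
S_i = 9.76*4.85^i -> [9.76, 47.34, 229.58, 1113.46, 5400.29]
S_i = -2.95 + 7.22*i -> [-2.95, 4.27, 11.49, 18.71, 25.93]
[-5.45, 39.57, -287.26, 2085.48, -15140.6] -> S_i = -5.45*(-7.26)^i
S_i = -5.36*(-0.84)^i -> [-5.36, 4.5, -3.78, 3.18, -2.67]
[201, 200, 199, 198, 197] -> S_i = 201 + -1*i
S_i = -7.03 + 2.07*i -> [-7.03, -4.96, -2.89, -0.82, 1.25]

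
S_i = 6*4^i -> [6, 24, 96, 384, 1536]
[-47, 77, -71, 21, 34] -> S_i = Random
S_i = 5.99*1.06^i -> [5.99, 6.35, 6.73, 7.13, 7.56]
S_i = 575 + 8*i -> [575, 583, 591, 599, 607]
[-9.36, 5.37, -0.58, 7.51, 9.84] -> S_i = Random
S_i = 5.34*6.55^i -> [5.34, 34.98, 229.1, 1500.6, 9828.93]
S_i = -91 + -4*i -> [-91, -95, -99, -103, -107]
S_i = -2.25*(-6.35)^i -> [-2.25, 14.29, -90.73, 576.11, -3658.28]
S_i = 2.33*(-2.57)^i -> [2.33, -5.99, 15.39, -39.55, 101.65]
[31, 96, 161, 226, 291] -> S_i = 31 + 65*i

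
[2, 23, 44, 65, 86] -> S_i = 2 + 21*i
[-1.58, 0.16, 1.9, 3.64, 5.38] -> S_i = -1.58 + 1.74*i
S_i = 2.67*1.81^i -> [2.67, 4.83, 8.75, 15.83, 28.66]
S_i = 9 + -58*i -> [9, -49, -107, -165, -223]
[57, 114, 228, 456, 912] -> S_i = 57*2^i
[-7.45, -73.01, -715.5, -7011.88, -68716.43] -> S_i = -7.45*9.80^i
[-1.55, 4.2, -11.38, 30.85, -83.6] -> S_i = -1.55*(-2.71)^i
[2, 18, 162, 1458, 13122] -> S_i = 2*9^i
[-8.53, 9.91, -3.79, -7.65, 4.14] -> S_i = Random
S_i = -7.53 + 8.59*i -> [-7.53, 1.06, 9.65, 18.24, 26.83]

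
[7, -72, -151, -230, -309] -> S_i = 7 + -79*i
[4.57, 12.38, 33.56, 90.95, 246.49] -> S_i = 4.57*2.71^i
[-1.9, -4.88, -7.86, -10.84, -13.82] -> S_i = -1.90 + -2.98*i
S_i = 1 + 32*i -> [1, 33, 65, 97, 129]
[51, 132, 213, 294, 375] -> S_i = 51 + 81*i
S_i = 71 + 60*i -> [71, 131, 191, 251, 311]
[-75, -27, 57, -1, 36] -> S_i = Random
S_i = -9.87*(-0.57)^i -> [-9.87, 5.63, -3.21, 1.83, -1.04]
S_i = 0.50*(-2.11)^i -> [0.5, -1.06, 2.23, -4.7, 9.91]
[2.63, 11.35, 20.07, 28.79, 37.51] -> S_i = 2.63 + 8.72*i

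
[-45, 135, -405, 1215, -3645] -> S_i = -45*-3^i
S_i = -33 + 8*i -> [-33, -25, -17, -9, -1]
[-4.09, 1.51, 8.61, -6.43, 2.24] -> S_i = Random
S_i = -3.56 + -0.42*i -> [-3.56, -3.98, -4.4, -4.82, -5.24]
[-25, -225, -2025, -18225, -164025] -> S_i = -25*9^i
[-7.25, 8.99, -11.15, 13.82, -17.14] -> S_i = -7.25*(-1.24)^i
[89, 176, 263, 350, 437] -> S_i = 89 + 87*i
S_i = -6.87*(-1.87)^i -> [-6.87, 12.85, -24.02, 44.92, -84.01]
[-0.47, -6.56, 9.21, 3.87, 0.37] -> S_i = Random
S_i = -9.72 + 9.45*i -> [-9.72, -0.27, 9.18, 18.63, 28.08]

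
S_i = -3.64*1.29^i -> [-3.64, -4.7, -6.06, -7.81, -10.08]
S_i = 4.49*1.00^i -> [4.49, 4.49, 4.49, 4.49, 4.49]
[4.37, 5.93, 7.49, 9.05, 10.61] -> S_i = 4.37 + 1.56*i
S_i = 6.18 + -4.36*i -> [6.18, 1.82, -2.54, -6.9, -11.26]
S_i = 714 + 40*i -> [714, 754, 794, 834, 874]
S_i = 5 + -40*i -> [5, -35, -75, -115, -155]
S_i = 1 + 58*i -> [1, 59, 117, 175, 233]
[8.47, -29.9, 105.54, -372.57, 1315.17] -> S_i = 8.47*(-3.53)^i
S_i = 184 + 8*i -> [184, 192, 200, 208, 216]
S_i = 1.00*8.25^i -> [1.0, 8.25, 68.06, 561.52, 4632.5]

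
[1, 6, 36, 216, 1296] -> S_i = 1*6^i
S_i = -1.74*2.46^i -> [-1.74, -4.28, -10.53, -25.9, -63.72]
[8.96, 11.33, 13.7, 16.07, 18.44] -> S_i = 8.96 + 2.37*i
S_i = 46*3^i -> [46, 138, 414, 1242, 3726]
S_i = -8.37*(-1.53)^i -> [-8.37, 12.81, -19.59, 29.98, -45.87]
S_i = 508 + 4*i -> [508, 512, 516, 520, 524]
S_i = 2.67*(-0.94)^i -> [2.67, -2.51, 2.36, -2.22, 2.08]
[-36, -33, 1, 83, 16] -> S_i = Random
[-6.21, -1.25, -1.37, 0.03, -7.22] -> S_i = Random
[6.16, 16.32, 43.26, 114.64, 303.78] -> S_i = 6.16*2.65^i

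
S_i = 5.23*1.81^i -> [5.23, 9.47, 17.13, 31.01, 56.13]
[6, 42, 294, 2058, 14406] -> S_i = 6*7^i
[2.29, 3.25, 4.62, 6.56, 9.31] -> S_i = 2.29*1.42^i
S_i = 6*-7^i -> [6, -42, 294, -2058, 14406]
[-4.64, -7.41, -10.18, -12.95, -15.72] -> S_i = -4.64 + -2.77*i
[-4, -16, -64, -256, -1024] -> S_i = -4*4^i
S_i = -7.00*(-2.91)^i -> [-7.0, 20.37, -59.28, 172.5, -501.96]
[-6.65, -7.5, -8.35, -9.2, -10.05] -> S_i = -6.65 + -0.85*i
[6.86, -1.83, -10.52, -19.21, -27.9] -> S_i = 6.86 + -8.69*i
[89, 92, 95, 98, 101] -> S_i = 89 + 3*i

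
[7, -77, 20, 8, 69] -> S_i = Random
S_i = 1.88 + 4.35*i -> [1.88, 6.23, 10.58, 14.93, 19.28]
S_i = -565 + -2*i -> [-565, -567, -569, -571, -573]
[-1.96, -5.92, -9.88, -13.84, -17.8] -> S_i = -1.96 + -3.96*i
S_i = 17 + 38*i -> [17, 55, 93, 131, 169]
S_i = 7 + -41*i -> [7, -34, -75, -116, -157]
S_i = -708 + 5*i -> [-708, -703, -698, -693, -688]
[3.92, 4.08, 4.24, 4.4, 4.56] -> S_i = 3.92 + 0.16*i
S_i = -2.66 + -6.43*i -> [-2.66, -9.09, -15.52, -21.95, -28.38]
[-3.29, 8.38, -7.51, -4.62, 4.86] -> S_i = Random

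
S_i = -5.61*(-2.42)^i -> [-5.61, 13.58, -32.85, 79.51, -192.41]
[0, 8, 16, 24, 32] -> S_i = 0 + 8*i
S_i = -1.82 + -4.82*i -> [-1.82, -6.64, -11.46, -16.28, -21.1]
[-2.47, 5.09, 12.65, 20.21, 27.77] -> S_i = -2.47 + 7.56*i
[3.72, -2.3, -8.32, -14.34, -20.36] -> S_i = 3.72 + -6.02*i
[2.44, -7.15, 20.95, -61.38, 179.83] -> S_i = 2.44*(-2.93)^i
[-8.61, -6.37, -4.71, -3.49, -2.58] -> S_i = -8.61*0.74^i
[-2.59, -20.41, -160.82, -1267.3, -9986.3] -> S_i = -2.59*7.88^i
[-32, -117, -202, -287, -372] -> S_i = -32 + -85*i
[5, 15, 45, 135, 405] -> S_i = 5*3^i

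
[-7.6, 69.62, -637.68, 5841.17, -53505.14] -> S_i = -7.60*(-9.16)^i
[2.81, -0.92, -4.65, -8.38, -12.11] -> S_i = 2.81 + -3.73*i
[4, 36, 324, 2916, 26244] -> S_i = 4*9^i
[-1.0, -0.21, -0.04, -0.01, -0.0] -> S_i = -1.00*0.21^i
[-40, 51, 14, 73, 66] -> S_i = Random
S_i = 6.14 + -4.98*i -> [6.14, 1.16, -3.82, -8.8, -13.78]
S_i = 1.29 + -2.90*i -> [1.29, -1.61, -4.51, -7.41, -10.31]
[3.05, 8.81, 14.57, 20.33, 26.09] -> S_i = 3.05 + 5.76*i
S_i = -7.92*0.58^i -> [-7.92, -4.59, -2.66, -1.55, -0.9]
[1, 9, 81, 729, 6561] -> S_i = 1*9^i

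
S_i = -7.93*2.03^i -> [-7.93, -16.1, -32.68, -66.34, -134.67]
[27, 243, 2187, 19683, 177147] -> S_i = 27*9^i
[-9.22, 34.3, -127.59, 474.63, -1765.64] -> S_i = -9.22*(-3.72)^i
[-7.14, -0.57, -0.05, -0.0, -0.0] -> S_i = -7.14*0.08^i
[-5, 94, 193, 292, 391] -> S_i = -5 + 99*i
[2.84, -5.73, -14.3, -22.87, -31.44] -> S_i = 2.84 + -8.57*i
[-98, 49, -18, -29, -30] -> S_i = Random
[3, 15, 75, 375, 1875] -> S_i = 3*5^i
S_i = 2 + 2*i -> [2, 4, 6, 8, 10]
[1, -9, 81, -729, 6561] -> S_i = 1*-9^i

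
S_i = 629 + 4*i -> [629, 633, 637, 641, 645]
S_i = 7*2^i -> [7, 14, 28, 56, 112]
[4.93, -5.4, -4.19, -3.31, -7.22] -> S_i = Random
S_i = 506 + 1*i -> [506, 507, 508, 509, 510]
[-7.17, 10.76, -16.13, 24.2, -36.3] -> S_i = -7.17*(-1.50)^i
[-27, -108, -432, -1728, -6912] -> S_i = -27*4^i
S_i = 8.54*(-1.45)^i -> [8.54, -12.38, 17.96, -26.04, 37.75]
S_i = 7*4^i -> [7, 28, 112, 448, 1792]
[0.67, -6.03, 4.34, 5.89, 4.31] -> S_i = Random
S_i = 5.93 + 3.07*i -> [5.93, 9.0, 12.07, 15.14, 18.21]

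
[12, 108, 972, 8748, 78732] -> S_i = 12*9^i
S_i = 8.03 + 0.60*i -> [8.03, 8.63, 9.23, 9.83, 10.43]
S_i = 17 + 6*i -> [17, 23, 29, 35, 41]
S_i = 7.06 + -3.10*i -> [7.06, 3.96, 0.86, -2.24, -5.34]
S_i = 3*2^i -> [3, 6, 12, 24, 48]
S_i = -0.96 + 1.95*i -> [-0.96, 0.99, 2.94, 4.89, 6.84]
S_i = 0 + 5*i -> [0, 5, 10, 15, 20]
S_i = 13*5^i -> [13, 65, 325, 1625, 8125]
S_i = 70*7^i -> [70, 490, 3430, 24010, 168070]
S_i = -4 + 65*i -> [-4, 61, 126, 191, 256]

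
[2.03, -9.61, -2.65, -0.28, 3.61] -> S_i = Random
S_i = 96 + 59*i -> [96, 155, 214, 273, 332]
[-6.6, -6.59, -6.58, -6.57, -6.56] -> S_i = -6.60 + 0.01*i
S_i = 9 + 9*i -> [9, 18, 27, 36, 45]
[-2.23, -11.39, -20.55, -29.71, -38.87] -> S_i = -2.23 + -9.16*i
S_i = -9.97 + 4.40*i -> [-9.97, -5.57, -1.17, 3.23, 7.63]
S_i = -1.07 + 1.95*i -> [-1.07, 0.88, 2.83, 4.78, 6.73]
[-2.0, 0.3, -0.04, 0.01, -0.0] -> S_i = -2.00*(-0.15)^i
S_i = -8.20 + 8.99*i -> [-8.2, 0.79, 9.78, 18.77, 27.76]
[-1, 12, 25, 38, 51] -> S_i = -1 + 13*i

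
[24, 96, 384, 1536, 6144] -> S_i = 24*4^i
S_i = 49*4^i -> [49, 196, 784, 3136, 12544]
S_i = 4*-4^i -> [4, -16, 64, -256, 1024]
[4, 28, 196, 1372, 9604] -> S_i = 4*7^i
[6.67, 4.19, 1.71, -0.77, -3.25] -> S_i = 6.67 + -2.48*i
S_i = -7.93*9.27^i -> [-7.93, -73.51, -681.45, -6317.02, -58558.79]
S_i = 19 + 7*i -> [19, 26, 33, 40, 47]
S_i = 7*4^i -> [7, 28, 112, 448, 1792]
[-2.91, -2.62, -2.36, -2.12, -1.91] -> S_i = -2.91*0.90^i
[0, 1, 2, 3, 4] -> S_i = 0 + 1*i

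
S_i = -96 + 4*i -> [-96, -92, -88, -84, -80]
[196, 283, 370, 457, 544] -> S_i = 196 + 87*i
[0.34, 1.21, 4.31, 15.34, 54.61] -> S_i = 0.34*3.56^i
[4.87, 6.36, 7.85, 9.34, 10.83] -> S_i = 4.87 + 1.49*i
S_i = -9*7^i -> [-9, -63, -441, -3087, -21609]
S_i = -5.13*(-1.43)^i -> [-5.13, 7.34, -10.49, 15.0, -21.45]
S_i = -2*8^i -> [-2, -16, -128, -1024, -8192]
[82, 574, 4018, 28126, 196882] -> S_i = 82*7^i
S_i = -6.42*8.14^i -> [-6.42, -52.26, -425.39, -3462.65, -28185.95]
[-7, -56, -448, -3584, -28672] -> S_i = -7*8^i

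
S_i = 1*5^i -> [1, 5, 25, 125, 625]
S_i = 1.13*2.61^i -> [1.13, 2.95, 7.7, 20.09, 52.44]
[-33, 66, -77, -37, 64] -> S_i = Random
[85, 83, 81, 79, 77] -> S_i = 85 + -2*i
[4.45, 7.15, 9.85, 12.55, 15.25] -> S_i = 4.45 + 2.70*i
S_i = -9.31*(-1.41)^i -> [-9.31, 13.13, -18.51, 26.1, -36.8]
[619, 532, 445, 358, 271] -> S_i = 619 + -87*i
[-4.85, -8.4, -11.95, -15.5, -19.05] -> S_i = -4.85 + -3.55*i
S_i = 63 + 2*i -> [63, 65, 67, 69, 71]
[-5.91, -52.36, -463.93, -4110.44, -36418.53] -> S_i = -5.91*8.86^i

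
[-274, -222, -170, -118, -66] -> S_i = -274 + 52*i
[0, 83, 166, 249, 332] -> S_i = 0 + 83*i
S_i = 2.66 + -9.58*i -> [2.66, -6.92, -16.5, -26.08, -35.66]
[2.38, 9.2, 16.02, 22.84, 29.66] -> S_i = 2.38 + 6.82*i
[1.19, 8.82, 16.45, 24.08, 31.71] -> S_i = 1.19 + 7.63*i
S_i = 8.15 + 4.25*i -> [8.15, 12.4, 16.65, 20.9, 25.15]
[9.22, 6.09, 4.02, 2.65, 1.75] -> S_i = 9.22*0.66^i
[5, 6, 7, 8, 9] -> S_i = 5 + 1*i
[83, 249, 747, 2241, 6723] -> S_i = 83*3^i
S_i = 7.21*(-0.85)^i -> [7.21, -6.13, 5.21, -4.43, 3.76]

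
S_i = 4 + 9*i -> [4, 13, 22, 31, 40]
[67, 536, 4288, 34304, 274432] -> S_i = 67*8^i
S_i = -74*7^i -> [-74, -518, -3626, -25382, -177674]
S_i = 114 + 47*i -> [114, 161, 208, 255, 302]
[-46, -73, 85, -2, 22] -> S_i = Random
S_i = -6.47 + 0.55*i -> [-6.47, -5.92, -5.37, -4.82, -4.27]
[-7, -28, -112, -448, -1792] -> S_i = -7*4^i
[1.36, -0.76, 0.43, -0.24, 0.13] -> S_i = 1.36*(-0.56)^i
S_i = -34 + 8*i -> [-34, -26, -18, -10, -2]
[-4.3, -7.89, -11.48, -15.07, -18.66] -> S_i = -4.30 + -3.59*i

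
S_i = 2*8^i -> [2, 16, 128, 1024, 8192]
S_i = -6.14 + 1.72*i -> [-6.14, -4.42, -2.7, -0.98, 0.74]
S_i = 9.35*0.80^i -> [9.35, 7.48, 5.98, 4.79, 3.83]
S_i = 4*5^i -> [4, 20, 100, 500, 2500]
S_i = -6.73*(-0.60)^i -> [-6.73, 4.04, -2.42, 1.45, -0.87]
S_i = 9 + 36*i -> [9, 45, 81, 117, 153]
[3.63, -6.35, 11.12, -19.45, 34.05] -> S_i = 3.63*(-1.75)^i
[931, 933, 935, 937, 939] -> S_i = 931 + 2*i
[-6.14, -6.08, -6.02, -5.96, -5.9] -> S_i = -6.14 + 0.06*i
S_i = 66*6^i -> [66, 396, 2376, 14256, 85536]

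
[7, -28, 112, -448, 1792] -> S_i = 7*-4^i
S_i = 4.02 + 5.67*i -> [4.02, 9.69, 15.36, 21.03, 26.7]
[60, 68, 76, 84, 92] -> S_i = 60 + 8*i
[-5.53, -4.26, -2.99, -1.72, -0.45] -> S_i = -5.53 + 1.27*i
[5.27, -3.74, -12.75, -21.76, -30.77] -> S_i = 5.27 + -9.01*i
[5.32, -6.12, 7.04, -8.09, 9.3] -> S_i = 5.32*(-1.15)^i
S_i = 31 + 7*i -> [31, 38, 45, 52, 59]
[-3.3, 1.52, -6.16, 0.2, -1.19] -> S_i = Random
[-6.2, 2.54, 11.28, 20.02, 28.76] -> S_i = -6.20 + 8.74*i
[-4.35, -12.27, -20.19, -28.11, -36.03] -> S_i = -4.35 + -7.92*i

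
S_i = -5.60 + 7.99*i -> [-5.6, 2.39, 10.38, 18.37, 26.36]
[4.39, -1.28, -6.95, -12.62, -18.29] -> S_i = 4.39 + -5.67*i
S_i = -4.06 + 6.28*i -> [-4.06, 2.22, 8.5, 14.78, 21.06]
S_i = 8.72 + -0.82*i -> [8.72, 7.9, 7.08, 6.26, 5.44]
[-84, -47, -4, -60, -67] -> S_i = Random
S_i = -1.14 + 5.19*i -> [-1.14, 4.05, 9.24, 14.43, 19.62]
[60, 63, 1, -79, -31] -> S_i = Random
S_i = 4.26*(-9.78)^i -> [4.26, -41.66, 407.46, -3984.98, 38973.11]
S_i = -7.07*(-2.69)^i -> [-7.07, 19.02, -51.16, 137.62, -370.19]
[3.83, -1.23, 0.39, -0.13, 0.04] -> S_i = 3.83*(-0.32)^i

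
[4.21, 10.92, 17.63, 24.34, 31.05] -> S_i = 4.21 + 6.71*i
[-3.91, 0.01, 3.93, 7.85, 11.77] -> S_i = -3.91 + 3.92*i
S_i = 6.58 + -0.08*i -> [6.58, 6.5, 6.42, 6.34, 6.26]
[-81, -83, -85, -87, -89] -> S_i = -81 + -2*i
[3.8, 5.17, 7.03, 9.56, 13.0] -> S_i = 3.80*1.36^i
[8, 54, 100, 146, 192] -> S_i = 8 + 46*i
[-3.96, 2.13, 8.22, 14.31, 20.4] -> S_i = -3.96 + 6.09*i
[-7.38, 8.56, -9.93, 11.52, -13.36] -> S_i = -7.38*(-1.16)^i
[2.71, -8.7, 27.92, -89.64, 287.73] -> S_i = 2.71*(-3.21)^i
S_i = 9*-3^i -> [9, -27, 81, -243, 729]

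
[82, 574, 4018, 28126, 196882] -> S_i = 82*7^i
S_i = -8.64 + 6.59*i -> [-8.64, -2.05, 4.54, 11.13, 17.72]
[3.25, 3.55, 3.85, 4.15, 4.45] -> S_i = 3.25 + 0.30*i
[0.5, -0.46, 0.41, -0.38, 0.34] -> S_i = 0.50*(-0.91)^i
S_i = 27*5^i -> [27, 135, 675, 3375, 16875]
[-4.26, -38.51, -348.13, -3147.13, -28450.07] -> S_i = -4.26*9.04^i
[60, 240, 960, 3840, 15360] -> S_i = 60*4^i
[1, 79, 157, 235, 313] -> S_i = 1 + 78*i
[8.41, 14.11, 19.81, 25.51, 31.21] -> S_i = 8.41 + 5.70*i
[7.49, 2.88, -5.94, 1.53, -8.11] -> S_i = Random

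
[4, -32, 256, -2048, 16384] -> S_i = 4*-8^i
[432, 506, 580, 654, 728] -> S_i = 432 + 74*i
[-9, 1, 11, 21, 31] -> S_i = -9 + 10*i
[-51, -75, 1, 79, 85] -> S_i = Random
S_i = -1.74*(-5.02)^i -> [-1.74, 8.73, -43.85, 220.12, -1105.0]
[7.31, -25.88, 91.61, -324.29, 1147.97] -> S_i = 7.31*(-3.54)^i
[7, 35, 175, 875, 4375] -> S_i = 7*5^i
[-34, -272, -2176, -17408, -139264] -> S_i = -34*8^i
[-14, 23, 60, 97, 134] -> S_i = -14 + 37*i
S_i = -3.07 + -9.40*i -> [-3.07, -12.47, -21.87, -31.27, -40.67]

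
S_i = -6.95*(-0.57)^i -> [-6.95, 3.96, -2.26, 1.29, -0.73]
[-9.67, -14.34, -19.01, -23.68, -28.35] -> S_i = -9.67 + -4.67*i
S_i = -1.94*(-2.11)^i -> [-1.94, 4.09, -8.64, 18.22, -38.45]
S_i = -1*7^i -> [-1, -7, -49, -343, -2401]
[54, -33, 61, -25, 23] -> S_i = Random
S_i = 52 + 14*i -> [52, 66, 80, 94, 108]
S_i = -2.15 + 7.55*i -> [-2.15, 5.4, 12.95, 20.5, 28.05]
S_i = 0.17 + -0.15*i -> [0.17, 0.02, -0.13, -0.28, -0.43]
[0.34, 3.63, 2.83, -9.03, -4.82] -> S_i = Random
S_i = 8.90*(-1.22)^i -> [8.9, -10.86, 13.25, -16.16, 19.72]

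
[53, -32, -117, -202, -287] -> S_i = 53 + -85*i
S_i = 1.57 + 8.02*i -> [1.57, 9.59, 17.61, 25.63, 33.65]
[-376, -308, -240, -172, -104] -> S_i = -376 + 68*i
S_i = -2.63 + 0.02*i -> [-2.63, -2.61, -2.59, -2.57, -2.55]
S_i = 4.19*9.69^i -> [4.19, 40.6, 393.42, 3812.28, 36941.04]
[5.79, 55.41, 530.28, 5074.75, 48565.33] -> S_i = 5.79*9.57^i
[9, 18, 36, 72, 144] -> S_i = 9*2^i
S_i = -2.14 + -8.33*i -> [-2.14, -10.47, -18.8, -27.13, -35.46]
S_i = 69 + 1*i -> [69, 70, 71, 72, 73]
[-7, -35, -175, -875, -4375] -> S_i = -7*5^i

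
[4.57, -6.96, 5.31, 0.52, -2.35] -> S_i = Random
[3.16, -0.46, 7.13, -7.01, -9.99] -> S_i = Random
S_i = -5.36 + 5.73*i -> [-5.36, 0.37, 6.1, 11.83, 17.56]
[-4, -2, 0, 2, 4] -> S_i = -4 + 2*i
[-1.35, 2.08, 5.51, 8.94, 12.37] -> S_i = -1.35 + 3.43*i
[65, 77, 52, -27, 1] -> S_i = Random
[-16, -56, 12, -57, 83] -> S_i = Random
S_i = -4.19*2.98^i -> [-4.19, -12.49, -37.21, -110.88, -330.43]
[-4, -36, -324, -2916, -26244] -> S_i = -4*9^i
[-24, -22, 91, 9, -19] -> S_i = Random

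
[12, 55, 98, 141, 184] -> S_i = 12 + 43*i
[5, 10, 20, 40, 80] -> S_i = 5*2^i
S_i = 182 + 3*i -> [182, 185, 188, 191, 194]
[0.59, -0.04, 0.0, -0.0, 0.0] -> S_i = 0.59*(-0.07)^i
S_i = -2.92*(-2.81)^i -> [-2.92, 8.21, -23.06, 64.79, -182.06]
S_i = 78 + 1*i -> [78, 79, 80, 81, 82]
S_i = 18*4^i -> [18, 72, 288, 1152, 4608]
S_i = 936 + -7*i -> [936, 929, 922, 915, 908]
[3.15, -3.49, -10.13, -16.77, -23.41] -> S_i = 3.15 + -6.64*i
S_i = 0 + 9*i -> [0, 9, 18, 27, 36]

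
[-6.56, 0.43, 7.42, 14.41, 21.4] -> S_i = -6.56 + 6.99*i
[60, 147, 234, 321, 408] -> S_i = 60 + 87*i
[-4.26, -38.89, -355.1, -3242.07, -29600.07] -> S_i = -4.26*9.13^i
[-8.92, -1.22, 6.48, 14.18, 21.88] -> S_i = -8.92 + 7.70*i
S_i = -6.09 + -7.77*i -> [-6.09, -13.86, -21.63, -29.4, -37.17]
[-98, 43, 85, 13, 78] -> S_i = Random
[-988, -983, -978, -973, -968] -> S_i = -988 + 5*i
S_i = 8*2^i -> [8, 16, 32, 64, 128]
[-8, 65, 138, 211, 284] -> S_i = -8 + 73*i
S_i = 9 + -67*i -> [9, -58, -125, -192, -259]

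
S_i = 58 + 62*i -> [58, 120, 182, 244, 306]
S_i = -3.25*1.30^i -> [-3.25, -4.23, -5.49, -7.14, -9.28]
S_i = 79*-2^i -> [79, -158, 316, -632, 1264]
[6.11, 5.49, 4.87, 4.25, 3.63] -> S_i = 6.11 + -0.62*i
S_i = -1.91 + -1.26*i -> [-1.91, -3.17, -4.43, -5.69, -6.95]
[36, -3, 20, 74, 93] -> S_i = Random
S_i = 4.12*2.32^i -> [4.12, 9.56, 22.18, 51.45, 119.36]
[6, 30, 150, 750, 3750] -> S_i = 6*5^i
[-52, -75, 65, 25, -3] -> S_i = Random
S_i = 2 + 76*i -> [2, 78, 154, 230, 306]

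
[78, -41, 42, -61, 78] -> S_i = Random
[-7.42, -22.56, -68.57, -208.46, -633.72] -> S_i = -7.42*3.04^i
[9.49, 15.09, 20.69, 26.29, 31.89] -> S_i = 9.49 + 5.60*i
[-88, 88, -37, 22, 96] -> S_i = Random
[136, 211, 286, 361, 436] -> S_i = 136 + 75*i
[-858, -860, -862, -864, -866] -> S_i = -858 + -2*i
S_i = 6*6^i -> [6, 36, 216, 1296, 7776]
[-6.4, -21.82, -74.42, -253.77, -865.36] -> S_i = -6.40*3.41^i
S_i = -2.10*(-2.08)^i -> [-2.1, 4.37, -9.09, 18.9, -39.31]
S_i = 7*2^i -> [7, 14, 28, 56, 112]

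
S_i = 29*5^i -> [29, 145, 725, 3625, 18125]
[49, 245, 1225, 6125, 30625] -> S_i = 49*5^i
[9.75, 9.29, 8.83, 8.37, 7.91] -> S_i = 9.75 + -0.46*i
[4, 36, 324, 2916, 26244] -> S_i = 4*9^i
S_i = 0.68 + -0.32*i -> [0.68, 0.36, 0.04, -0.28, -0.6]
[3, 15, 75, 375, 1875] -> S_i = 3*5^i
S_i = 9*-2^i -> [9, -18, 36, -72, 144]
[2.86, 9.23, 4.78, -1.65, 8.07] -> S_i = Random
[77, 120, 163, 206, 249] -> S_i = 77 + 43*i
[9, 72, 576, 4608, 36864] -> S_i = 9*8^i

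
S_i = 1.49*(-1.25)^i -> [1.49, -1.86, 2.33, -2.91, 3.64]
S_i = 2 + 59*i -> [2, 61, 120, 179, 238]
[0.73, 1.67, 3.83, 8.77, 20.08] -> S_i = 0.73*2.29^i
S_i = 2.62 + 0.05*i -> [2.62, 2.67, 2.72, 2.77, 2.82]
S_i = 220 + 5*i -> [220, 225, 230, 235, 240]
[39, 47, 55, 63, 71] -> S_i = 39 + 8*i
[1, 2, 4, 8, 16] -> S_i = 1*2^i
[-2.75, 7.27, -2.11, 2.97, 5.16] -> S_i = Random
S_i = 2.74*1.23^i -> [2.74, 3.37, 4.15, 5.1, 6.27]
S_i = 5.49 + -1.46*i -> [5.49, 4.03, 2.57, 1.11, -0.35]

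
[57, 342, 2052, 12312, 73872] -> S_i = 57*6^i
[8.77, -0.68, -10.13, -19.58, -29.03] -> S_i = 8.77 + -9.45*i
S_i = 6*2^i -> [6, 12, 24, 48, 96]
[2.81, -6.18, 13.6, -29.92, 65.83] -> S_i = 2.81*(-2.20)^i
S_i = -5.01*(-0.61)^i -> [-5.01, 3.06, -1.86, 1.14, -0.69]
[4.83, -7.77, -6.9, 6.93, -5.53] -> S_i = Random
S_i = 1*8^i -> [1, 8, 64, 512, 4096]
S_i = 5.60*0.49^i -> [5.6, 2.74, 1.34, 0.66, 0.32]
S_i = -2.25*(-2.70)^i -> [-2.25, 6.08, -16.4, 44.29, -119.57]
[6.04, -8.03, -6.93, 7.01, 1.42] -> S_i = Random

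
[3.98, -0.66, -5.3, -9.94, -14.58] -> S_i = 3.98 + -4.64*i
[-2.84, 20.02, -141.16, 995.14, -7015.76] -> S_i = -2.84*(-7.05)^i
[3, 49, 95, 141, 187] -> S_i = 3 + 46*i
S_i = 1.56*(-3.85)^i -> [1.56, -6.01, 23.12, -89.02, 342.74]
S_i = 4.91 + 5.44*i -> [4.91, 10.35, 15.79, 21.23, 26.67]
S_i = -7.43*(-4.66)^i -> [-7.43, 34.62, -161.35, 751.88, -3503.74]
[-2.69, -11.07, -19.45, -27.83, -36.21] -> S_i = -2.69 + -8.38*i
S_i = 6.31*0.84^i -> [6.31, 5.3, 4.45, 3.74, 3.14]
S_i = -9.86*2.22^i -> [-9.86, -21.89, -48.59, -107.88, -239.49]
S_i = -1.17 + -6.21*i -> [-1.17, -7.38, -13.59, -19.8, -26.01]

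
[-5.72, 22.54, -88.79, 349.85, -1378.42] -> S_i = -5.72*(-3.94)^i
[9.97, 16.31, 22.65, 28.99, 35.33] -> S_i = 9.97 + 6.34*i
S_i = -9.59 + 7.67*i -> [-9.59, -1.92, 5.75, 13.42, 21.09]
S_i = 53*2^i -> [53, 106, 212, 424, 848]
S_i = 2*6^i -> [2, 12, 72, 432, 2592]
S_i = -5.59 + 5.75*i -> [-5.59, 0.16, 5.91, 11.66, 17.41]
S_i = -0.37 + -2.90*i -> [-0.37, -3.27, -6.17, -9.07, -11.97]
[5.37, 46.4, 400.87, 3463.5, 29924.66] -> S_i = 5.37*8.64^i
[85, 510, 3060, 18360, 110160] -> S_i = 85*6^i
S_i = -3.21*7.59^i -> [-3.21, -24.36, -184.92, -1403.56, -10653.01]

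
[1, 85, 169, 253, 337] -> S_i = 1 + 84*i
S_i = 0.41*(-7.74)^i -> [0.41, -3.17, 24.56, -190.11, 1471.46]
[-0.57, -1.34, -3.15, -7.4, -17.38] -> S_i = -0.57*2.35^i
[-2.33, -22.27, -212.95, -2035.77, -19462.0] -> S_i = -2.33*9.56^i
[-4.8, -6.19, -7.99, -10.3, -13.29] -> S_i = -4.80*1.29^i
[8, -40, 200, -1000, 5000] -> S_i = 8*-5^i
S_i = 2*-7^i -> [2, -14, 98, -686, 4802]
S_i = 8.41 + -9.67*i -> [8.41, -1.26, -10.93, -20.6, -30.27]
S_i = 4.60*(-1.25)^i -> [4.6, -5.75, 7.19, -8.98, 11.23]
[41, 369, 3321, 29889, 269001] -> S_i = 41*9^i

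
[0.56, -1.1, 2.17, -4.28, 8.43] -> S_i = 0.56*(-1.97)^i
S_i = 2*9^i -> [2, 18, 162, 1458, 13122]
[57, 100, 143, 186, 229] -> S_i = 57 + 43*i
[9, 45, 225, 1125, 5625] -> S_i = 9*5^i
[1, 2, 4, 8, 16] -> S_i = 1*2^i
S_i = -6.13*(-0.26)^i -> [-6.13, 1.59, -0.41, 0.11, -0.03]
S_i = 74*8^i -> [74, 592, 4736, 37888, 303104]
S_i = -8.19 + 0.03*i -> [-8.19, -8.16, -8.13, -8.1, -8.07]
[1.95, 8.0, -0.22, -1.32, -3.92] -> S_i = Random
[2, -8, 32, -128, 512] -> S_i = 2*-4^i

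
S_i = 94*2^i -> [94, 188, 376, 752, 1504]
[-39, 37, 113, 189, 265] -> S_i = -39 + 76*i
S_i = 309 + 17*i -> [309, 326, 343, 360, 377]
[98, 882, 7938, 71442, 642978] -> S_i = 98*9^i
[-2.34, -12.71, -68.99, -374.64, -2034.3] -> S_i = -2.34*5.43^i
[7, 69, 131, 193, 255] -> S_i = 7 + 62*i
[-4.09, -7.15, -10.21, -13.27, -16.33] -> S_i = -4.09 + -3.06*i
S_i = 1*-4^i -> [1, -4, 16, -64, 256]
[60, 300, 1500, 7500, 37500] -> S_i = 60*5^i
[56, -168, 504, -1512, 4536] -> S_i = 56*-3^i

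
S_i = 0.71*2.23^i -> [0.71, 1.58, 3.53, 7.87, 17.56]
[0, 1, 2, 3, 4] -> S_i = 0 + 1*i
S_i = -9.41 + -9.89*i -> [-9.41, -19.3, -29.19, -39.08, -48.97]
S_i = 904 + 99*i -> [904, 1003, 1102, 1201, 1300]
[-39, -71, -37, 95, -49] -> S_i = Random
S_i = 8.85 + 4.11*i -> [8.85, 12.96, 17.07, 21.18, 25.29]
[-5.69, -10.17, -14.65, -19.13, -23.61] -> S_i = -5.69 + -4.48*i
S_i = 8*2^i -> [8, 16, 32, 64, 128]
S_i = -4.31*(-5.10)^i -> [-4.31, 21.98, -112.1, 571.73, -2915.8]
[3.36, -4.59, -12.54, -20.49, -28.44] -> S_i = 3.36 + -7.95*i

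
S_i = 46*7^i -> [46, 322, 2254, 15778, 110446]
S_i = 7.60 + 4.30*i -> [7.6, 11.9, 16.2, 20.5, 24.8]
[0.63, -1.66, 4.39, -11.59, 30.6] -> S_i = 0.63*(-2.64)^i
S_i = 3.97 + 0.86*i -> [3.97, 4.83, 5.69, 6.55, 7.41]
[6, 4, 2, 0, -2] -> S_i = 6 + -2*i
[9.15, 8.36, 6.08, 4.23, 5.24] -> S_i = Random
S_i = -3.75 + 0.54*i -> [-3.75, -3.21, -2.67, -2.13, -1.59]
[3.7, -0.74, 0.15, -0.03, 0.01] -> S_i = 3.70*(-0.20)^i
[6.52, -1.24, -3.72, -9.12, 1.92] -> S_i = Random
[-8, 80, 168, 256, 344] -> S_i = -8 + 88*i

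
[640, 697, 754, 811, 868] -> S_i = 640 + 57*i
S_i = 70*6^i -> [70, 420, 2520, 15120, 90720]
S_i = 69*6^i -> [69, 414, 2484, 14904, 89424]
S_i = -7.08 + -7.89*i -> [-7.08, -14.97, -22.86, -30.75, -38.64]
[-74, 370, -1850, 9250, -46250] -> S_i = -74*-5^i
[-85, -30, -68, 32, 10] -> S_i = Random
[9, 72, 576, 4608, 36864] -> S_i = 9*8^i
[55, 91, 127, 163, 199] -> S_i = 55 + 36*i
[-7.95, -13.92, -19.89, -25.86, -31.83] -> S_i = -7.95 + -5.97*i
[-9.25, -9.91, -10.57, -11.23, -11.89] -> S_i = -9.25 + -0.66*i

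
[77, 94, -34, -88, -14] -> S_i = Random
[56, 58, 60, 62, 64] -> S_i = 56 + 2*i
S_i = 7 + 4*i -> [7, 11, 15, 19, 23]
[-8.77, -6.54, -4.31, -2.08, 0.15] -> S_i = -8.77 + 2.23*i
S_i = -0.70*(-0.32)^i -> [-0.7, 0.22, -0.07, 0.02, -0.01]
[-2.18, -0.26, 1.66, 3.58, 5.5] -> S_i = -2.18 + 1.92*i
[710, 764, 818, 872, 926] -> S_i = 710 + 54*i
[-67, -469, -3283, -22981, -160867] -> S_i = -67*7^i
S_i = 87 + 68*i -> [87, 155, 223, 291, 359]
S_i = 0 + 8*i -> [0, 8, 16, 24, 32]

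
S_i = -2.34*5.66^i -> [-2.34, -13.24, -74.96, -424.29, -2401.49]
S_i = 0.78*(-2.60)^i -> [0.78, -2.03, 5.27, -13.71, 35.64]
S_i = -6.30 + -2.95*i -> [-6.3, -9.25, -12.2, -15.15, -18.1]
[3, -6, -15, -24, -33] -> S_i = 3 + -9*i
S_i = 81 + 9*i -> [81, 90, 99, 108, 117]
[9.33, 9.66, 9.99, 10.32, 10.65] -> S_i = 9.33 + 0.33*i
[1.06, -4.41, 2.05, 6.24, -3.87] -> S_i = Random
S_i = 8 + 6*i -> [8, 14, 20, 26, 32]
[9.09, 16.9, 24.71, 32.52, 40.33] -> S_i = 9.09 + 7.81*i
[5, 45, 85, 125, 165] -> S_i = 5 + 40*i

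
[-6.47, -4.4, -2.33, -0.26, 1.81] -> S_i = -6.47 + 2.07*i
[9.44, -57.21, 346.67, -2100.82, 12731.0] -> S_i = 9.44*(-6.06)^i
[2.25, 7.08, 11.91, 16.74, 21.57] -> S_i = 2.25 + 4.83*i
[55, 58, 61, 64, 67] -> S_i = 55 + 3*i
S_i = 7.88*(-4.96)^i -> [7.88, -39.08, 193.86, -961.55, 4769.28]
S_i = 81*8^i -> [81, 648, 5184, 41472, 331776]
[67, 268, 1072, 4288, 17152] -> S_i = 67*4^i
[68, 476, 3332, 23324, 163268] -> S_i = 68*7^i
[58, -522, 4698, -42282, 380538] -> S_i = 58*-9^i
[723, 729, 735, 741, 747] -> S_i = 723 + 6*i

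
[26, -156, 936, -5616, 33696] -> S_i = 26*-6^i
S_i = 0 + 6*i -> [0, 6, 12, 18, 24]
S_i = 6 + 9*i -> [6, 15, 24, 33, 42]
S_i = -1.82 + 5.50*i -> [-1.82, 3.68, 9.18, 14.68, 20.18]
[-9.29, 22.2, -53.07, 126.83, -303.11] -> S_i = -9.29*(-2.39)^i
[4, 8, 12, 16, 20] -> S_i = 4 + 4*i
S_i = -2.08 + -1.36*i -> [-2.08, -3.44, -4.8, -6.16, -7.52]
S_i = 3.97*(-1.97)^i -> [3.97, -7.82, 15.41, -30.35, 59.79]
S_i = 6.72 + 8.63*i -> [6.72, 15.35, 23.98, 32.61, 41.24]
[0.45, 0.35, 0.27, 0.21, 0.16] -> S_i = 0.45*0.77^i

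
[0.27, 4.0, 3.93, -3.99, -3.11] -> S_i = Random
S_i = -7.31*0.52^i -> [-7.31, -3.8, -1.98, -1.03, -0.53]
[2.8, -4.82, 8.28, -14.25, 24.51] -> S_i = 2.80*(-1.72)^i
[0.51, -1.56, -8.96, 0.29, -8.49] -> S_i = Random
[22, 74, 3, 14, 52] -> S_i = Random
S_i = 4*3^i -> [4, 12, 36, 108, 324]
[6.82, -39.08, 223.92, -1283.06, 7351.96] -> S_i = 6.82*(-5.73)^i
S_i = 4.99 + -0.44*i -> [4.99, 4.55, 4.11, 3.67, 3.23]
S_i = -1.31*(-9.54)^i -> [-1.31, 12.5, -119.23, 1137.41, -10850.88]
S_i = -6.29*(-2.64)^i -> [-6.29, 16.61, -43.84, 115.73, -305.54]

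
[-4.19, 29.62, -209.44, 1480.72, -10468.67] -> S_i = -4.19*(-7.07)^i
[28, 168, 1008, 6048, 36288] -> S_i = 28*6^i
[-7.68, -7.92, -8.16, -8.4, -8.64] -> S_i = -7.68 + -0.24*i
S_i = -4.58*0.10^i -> [-4.58, -0.46, -0.05, -0.0, -0.0]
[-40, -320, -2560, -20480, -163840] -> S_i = -40*8^i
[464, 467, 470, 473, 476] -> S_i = 464 + 3*i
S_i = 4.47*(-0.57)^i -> [4.47, -2.55, 1.45, -0.83, 0.47]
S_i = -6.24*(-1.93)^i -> [-6.24, 12.04, -23.24, 44.86, -86.58]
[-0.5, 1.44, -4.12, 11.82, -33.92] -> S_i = -0.50*(-2.87)^i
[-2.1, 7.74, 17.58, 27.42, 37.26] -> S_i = -2.10 + 9.84*i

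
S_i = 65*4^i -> [65, 260, 1040, 4160, 16640]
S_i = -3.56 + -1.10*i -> [-3.56, -4.66, -5.76, -6.86, -7.96]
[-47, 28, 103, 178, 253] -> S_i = -47 + 75*i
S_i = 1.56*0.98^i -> [1.56, 1.53, 1.5, 1.47, 1.44]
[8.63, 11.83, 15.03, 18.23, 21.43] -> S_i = 8.63 + 3.20*i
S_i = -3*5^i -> [-3, -15, -75, -375, -1875]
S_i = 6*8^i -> [6, 48, 384, 3072, 24576]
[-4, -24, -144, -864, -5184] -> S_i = -4*6^i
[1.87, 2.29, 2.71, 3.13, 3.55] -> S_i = 1.87 + 0.42*i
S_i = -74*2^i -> [-74, -148, -296, -592, -1184]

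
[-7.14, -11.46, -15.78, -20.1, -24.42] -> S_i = -7.14 + -4.32*i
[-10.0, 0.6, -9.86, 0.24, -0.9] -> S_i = Random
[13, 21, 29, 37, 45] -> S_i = 13 + 8*i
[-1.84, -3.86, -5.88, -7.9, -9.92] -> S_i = -1.84 + -2.02*i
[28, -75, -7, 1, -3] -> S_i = Random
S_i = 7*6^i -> [7, 42, 252, 1512, 9072]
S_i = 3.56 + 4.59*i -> [3.56, 8.15, 12.74, 17.33, 21.92]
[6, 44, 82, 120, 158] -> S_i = 6 + 38*i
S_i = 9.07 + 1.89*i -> [9.07, 10.96, 12.85, 14.74, 16.63]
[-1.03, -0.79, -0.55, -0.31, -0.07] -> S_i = -1.03 + 0.24*i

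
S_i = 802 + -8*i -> [802, 794, 786, 778, 770]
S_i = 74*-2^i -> [74, -148, 296, -592, 1184]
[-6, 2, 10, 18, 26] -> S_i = -6 + 8*i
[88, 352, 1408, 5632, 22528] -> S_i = 88*4^i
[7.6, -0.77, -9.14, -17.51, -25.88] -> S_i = 7.60 + -8.37*i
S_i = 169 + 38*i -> [169, 207, 245, 283, 321]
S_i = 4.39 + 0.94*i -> [4.39, 5.33, 6.27, 7.21, 8.15]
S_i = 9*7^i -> [9, 63, 441, 3087, 21609]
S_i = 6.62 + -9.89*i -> [6.62, -3.27, -13.16, -23.05, -32.94]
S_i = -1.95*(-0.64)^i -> [-1.95, 1.25, -0.8, 0.51, -0.33]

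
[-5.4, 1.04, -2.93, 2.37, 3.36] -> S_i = Random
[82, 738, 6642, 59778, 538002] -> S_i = 82*9^i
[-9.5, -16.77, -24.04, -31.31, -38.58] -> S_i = -9.50 + -7.27*i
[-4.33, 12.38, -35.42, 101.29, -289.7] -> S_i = -4.33*(-2.86)^i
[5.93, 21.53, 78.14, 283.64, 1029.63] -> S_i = 5.93*3.63^i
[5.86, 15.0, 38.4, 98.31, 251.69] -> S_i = 5.86*2.56^i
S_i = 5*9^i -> [5, 45, 405, 3645, 32805]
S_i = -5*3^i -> [-5, -15, -45, -135, -405]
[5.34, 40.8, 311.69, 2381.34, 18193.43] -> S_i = 5.34*7.64^i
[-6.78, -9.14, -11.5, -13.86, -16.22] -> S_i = -6.78 + -2.36*i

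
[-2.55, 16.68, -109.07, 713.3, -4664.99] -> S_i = -2.55*(-6.54)^i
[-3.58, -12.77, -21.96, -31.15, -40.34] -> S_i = -3.58 + -9.19*i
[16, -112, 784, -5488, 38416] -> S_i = 16*-7^i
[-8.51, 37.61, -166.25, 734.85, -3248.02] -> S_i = -8.51*(-4.42)^i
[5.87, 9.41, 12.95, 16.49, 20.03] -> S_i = 5.87 + 3.54*i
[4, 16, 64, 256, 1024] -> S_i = 4*4^i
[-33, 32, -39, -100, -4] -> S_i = Random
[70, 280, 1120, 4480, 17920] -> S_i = 70*4^i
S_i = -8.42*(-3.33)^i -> [-8.42, 28.04, -93.37, 310.92, -1035.35]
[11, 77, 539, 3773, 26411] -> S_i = 11*7^i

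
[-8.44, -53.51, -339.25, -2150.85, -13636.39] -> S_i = -8.44*6.34^i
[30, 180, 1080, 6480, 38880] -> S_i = 30*6^i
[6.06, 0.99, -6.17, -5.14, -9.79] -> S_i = Random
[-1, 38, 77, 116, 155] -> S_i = -1 + 39*i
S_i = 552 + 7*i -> [552, 559, 566, 573, 580]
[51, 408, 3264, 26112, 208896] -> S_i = 51*8^i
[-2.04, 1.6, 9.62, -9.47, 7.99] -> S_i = Random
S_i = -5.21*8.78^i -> [-5.21, -45.74, -401.63, -3526.32, -30961.06]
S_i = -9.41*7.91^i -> [-9.41, -74.43, -588.77, -4657.14, -36837.96]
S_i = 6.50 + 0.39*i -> [6.5, 6.89, 7.28, 7.67, 8.06]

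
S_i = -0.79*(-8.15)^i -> [-0.79, 6.44, -52.47, 427.66, -3485.44]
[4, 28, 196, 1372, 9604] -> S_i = 4*7^i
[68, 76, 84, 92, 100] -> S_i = 68 + 8*i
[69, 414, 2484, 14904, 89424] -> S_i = 69*6^i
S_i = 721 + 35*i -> [721, 756, 791, 826, 861]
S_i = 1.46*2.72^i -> [1.46, 3.97, 10.8, 29.38, 79.92]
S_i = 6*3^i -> [6, 18, 54, 162, 486]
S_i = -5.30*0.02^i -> [-5.3, -0.11, -0.0, -0.0, -0.0]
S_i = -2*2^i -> [-2, -4, -8, -16, -32]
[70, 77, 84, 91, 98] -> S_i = 70 + 7*i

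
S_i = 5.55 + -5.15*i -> [5.55, 0.4, -4.75, -9.9, -15.05]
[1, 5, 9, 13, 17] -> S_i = 1 + 4*i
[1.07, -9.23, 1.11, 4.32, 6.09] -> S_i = Random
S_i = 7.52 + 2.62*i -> [7.52, 10.14, 12.76, 15.38, 18.0]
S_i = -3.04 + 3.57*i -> [-3.04, 0.53, 4.1, 7.67, 11.24]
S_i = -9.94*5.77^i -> [-9.94, -57.35, -330.93, -1909.47, -11017.67]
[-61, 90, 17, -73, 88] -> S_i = Random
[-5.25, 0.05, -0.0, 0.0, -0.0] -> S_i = -5.25*(-0.01)^i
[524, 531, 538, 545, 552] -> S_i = 524 + 7*i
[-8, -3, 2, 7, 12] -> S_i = -8 + 5*i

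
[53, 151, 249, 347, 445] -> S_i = 53 + 98*i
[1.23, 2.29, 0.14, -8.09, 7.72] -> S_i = Random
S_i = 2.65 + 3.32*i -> [2.65, 5.97, 9.29, 12.61, 15.93]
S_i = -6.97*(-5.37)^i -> [-6.97, 37.43, -200.99, 1079.33, -5796.02]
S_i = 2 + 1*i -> [2, 3, 4, 5, 6]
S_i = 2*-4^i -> [2, -8, 32, -128, 512]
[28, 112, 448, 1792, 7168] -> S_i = 28*4^i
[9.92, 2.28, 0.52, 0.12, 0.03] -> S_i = 9.92*0.23^i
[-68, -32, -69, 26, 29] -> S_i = Random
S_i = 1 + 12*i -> [1, 13, 25, 37, 49]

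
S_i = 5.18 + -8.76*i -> [5.18, -3.58, -12.34, -21.1, -29.86]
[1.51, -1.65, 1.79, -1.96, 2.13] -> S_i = 1.51*(-1.09)^i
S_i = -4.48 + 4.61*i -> [-4.48, 0.13, 4.74, 9.35, 13.96]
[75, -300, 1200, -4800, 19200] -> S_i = 75*-4^i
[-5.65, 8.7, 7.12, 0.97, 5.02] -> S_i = Random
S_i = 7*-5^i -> [7, -35, 175, -875, 4375]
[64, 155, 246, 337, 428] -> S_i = 64 + 91*i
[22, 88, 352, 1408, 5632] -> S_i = 22*4^i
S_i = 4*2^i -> [4, 8, 16, 32, 64]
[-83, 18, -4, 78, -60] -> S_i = Random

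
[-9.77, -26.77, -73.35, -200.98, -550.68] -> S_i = -9.77*2.74^i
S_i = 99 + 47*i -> [99, 146, 193, 240, 287]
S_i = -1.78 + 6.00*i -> [-1.78, 4.22, 10.22, 16.22, 22.22]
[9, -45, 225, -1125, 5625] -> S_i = 9*-5^i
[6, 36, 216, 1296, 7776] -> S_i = 6*6^i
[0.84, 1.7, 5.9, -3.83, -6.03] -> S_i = Random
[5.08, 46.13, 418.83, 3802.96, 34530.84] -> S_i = 5.08*9.08^i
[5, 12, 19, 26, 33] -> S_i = 5 + 7*i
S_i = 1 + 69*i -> [1, 70, 139, 208, 277]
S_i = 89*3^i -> [89, 267, 801, 2403, 7209]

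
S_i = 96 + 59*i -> [96, 155, 214, 273, 332]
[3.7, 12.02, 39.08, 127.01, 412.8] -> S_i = 3.70*3.25^i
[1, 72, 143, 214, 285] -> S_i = 1 + 71*i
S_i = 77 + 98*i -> [77, 175, 273, 371, 469]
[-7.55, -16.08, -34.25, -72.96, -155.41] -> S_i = -7.55*2.13^i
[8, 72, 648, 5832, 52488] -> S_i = 8*9^i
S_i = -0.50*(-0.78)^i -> [-0.5, 0.39, -0.3, 0.24, -0.19]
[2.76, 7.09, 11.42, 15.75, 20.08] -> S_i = 2.76 + 4.33*i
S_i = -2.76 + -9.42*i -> [-2.76, -12.18, -21.6, -31.02, -40.44]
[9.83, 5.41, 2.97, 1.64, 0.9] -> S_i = 9.83*0.55^i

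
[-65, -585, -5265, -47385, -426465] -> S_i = -65*9^i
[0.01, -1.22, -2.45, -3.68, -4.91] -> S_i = 0.01 + -1.23*i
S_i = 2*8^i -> [2, 16, 128, 1024, 8192]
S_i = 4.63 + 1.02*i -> [4.63, 5.65, 6.67, 7.69, 8.71]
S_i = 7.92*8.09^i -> [7.92, 64.07, 518.35, 4193.44, 33924.95]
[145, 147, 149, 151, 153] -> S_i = 145 + 2*i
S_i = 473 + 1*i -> [473, 474, 475, 476, 477]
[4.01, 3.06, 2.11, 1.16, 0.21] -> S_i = 4.01 + -0.95*i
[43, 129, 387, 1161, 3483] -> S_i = 43*3^i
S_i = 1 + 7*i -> [1, 8, 15, 22, 29]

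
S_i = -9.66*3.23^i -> [-9.66, -31.2, -100.78, -325.53, -1051.45]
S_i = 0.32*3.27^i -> [0.32, 1.05, 3.42, 11.19, 36.59]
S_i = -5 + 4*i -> [-5, -1, 3, 7, 11]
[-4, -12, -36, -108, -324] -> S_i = -4*3^i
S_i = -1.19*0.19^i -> [-1.19, -0.23, -0.04, -0.01, -0.0]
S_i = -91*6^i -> [-91, -546, -3276, -19656, -117936]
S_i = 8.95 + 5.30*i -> [8.95, 14.25, 19.55, 24.85, 30.15]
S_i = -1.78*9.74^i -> [-1.78, -17.34, -168.86, -1644.74, -16019.75]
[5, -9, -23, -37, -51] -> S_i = 5 + -14*i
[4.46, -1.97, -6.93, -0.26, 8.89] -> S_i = Random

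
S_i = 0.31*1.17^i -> [0.31, 0.36, 0.42, 0.5, 0.58]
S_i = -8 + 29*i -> [-8, 21, 50, 79, 108]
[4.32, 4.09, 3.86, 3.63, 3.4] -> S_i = 4.32 + -0.23*i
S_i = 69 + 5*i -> [69, 74, 79, 84, 89]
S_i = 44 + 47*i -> [44, 91, 138, 185, 232]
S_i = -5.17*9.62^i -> [-5.17, -49.74, -478.45, -4602.73, -44278.29]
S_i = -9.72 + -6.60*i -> [-9.72, -16.32, -22.92, -29.52, -36.12]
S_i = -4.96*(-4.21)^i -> [-4.96, 20.88, -87.91, 370.11, -1558.15]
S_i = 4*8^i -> [4, 32, 256, 2048, 16384]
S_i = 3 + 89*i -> [3, 92, 181, 270, 359]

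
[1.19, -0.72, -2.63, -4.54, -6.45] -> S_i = 1.19 + -1.91*i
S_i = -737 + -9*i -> [-737, -746, -755, -764, -773]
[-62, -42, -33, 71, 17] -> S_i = Random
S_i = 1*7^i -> [1, 7, 49, 343, 2401]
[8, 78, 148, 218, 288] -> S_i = 8 + 70*i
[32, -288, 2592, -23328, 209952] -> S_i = 32*-9^i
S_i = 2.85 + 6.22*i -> [2.85, 9.07, 15.29, 21.51, 27.73]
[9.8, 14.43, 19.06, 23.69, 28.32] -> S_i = 9.80 + 4.63*i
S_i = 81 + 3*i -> [81, 84, 87, 90, 93]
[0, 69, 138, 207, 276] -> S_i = 0 + 69*i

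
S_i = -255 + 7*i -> [-255, -248, -241, -234, -227]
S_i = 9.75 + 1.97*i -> [9.75, 11.72, 13.69, 15.66, 17.63]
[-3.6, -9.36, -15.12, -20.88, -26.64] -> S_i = -3.60 + -5.76*i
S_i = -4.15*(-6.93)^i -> [-4.15, 28.76, -199.3, 1381.17, -9571.52]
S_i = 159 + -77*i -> [159, 82, 5, -72, -149]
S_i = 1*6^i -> [1, 6, 36, 216, 1296]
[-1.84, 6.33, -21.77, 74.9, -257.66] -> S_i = -1.84*(-3.44)^i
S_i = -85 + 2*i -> [-85, -83, -81, -79, -77]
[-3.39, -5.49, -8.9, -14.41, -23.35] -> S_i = -3.39*1.62^i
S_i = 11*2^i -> [11, 22, 44, 88, 176]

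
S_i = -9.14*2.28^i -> [-9.14, -20.84, -47.51, -108.33, -246.99]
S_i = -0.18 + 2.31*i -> [-0.18, 2.13, 4.44, 6.75, 9.06]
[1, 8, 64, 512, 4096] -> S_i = 1*8^i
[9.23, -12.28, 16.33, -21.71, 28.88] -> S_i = 9.23*(-1.33)^i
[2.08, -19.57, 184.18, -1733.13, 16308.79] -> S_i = 2.08*(-9.41)^i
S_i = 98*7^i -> [98, 686, 4802, 33614, 235298]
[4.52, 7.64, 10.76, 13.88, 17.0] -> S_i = 4.52 + 3.12*i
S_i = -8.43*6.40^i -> [-8.43, -53.95, -345.29, -2209.87, -14143.19]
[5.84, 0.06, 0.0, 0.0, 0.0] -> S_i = 5.84*0.01^i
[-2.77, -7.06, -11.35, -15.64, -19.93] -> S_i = -2.77 + -4.29*i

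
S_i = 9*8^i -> [9, 72, 576, 4608, 36864]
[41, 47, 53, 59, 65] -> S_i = 41 + 6*i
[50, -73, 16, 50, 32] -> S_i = Random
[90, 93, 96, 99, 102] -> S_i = 90 + 3*i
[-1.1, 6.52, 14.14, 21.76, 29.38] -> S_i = -1.10 + 7.62*i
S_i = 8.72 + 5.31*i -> [8.72, 14.03, 19.34, 24.65, 29.96]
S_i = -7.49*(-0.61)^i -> [-7.49, 4.57, -2.79, 1.7, -1.04]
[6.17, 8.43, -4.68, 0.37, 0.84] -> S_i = Random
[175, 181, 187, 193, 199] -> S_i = 175 + 6*i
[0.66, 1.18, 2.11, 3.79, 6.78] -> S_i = 0.66*1.79^i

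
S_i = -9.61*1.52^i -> [-9.61, -14.61, -22.2, -33.75, -51.3]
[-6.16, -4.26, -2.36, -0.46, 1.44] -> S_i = -6.16 + 1.90*i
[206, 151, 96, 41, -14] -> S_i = 206 + -55*i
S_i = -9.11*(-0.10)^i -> [-9.11, 0.91, -0.09, 0.01, -0.0]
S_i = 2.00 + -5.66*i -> [2.0, -3.66, -9.32, -14.98, -20.64]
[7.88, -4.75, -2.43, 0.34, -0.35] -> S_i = Random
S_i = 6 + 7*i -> [6, 13, 20, 27, 34]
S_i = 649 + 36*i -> [649, 685, 721, 757, 793]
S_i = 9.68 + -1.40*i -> [9.68, 8.28, 6.88, 5.48, 4.08]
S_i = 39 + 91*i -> [39, 130, 221, 312, 403]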